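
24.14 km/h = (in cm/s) 1 km/h = 0.27777778 m/s, so 24.14 km/h = 24.14 * 0.27777778 = 6.7055556 m/s. 1 cm/s = 0.01 m/s, so 6.7055556 m/s = 6.7055556 / 0.01 = 670.55556 cm/s ≈ 670.6 cm/s (4 s.f.). Final answer: 670.6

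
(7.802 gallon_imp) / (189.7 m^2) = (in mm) 0.187. Check: 1 gallon_imp = 0.00454609 m^3, so 7.802 gallon_imp = 7.802 * 0.00454609 = 0.035468594 m^3. 189.7 m^2 is already in m^2. Combine: 0.035468594 m^3 / 189.7 m^2 = 0.00018697203 m. 1 mm = 0.001 m, so 0.00018697203 m = 0.00018697203 / 0.001 = 0.18697203 mm ≈ 0.187 mm (4 s.f.).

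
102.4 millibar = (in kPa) 1 millibar = 100 Pa, so 102.4 millibar = 102.4 * 100 = 10240 Pa. 1 kPa = 1000 Pa, so 10240 Pa = 10240 / 1000 = 10.24 kPa. Final answer: 10.24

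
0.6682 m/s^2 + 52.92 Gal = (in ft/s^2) 3.928. Check: 0.6682 m/s^2 is already in m/s^2. 1 Gal = 0.01 m/s^2, so 52.92 Gal = 52.92 * 0.01 = 0.5292 m/s^2. Sum: 0.6682 + 0.5292 = 1.1974 m/s^2. 1 ft/s^2 = 0.3048 m/s^2, so 1.1974 m/s^2 = 1.1974 / 0.3048 = 3.9284777 ft/s^2 ≈ 3.928 ft/s^2 (4 s.f.).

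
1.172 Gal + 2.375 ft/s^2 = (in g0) 1 Gal = 0.01 m/s^2, so 1.172 Gal = 1.172 * 0.01 = 0.01172 m/s^2. 1 ft/s^2 = 0.3048 m/s^2, so 2.375 ft/s^2 = 2.375 * 0.3048 = 0.7239 m/s^2. Sum: 0.01172 + 0.7239 = 0.73562 m/s^2. 1 g0 = 9.80665 m/s^2, so 0.73562 m/s^2 = 0.73562 / 9.80665 = 0.075012364 g0 ≈ 0.07501 g0 (4 s.f.). Final answer: 0.07501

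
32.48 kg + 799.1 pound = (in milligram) 32.48 kg is already in kg. 1 pound = 0.45359237 kg, so 799.1 pound = 799.1 * 0.45359237 = 362.46566 kg. Sum: 32.48 + 362.46566 = 394.94566 kg. 1 milligram = 1e-06 kg, so 394.94566 kg = 394.94566 / 1e-06 = 3.9494566e+08 milligram ≈ 3.949e+08 milligram (4 s.f.). Final answer: 3.949e+08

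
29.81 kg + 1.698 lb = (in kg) 29.81 kg is already in kg. 1 lb = 0.45359237 kg, so 1.698 lb = 1.698 * 0.45359237 = 0.77019984 kg. Sum: 29.81 + 0.77019984 = 30.5802 kg. Result: 30.5802 kg ≈ 30.58 kg (4 s.f.). Final answer: 30.58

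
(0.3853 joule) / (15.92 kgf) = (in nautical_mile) 1.333e-06. Check: 0.3853 joule = 0.3853 J. 1 kgf = 9.80665 N, so 15.92 kgf = 15.92 * 9.80665 = 156.12187 N. Combine: 0.3853 J / 156.12187 N = 0.0024679438 m. 1 nautical_mile = 1852 m, so 0.0024679438 m = 0.0024679438 / 1852 = 1.3325831e-06 nautical_mile ≈ 1.333e-06 nautical_mile (4 s.f.).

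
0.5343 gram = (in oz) 1 gram = 0.001 kg, so 0.5343 gram = 0.5343 * 0.001 = 0.0005343 kg. 1 oz = 0.028349523 kg, so 0.0005343 kg = 0.0005343 / 0.028349523 = 0.018846878 oz ≈ 0.01885 oz (4 s.f.). Final answer: 0.01885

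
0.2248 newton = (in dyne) 0.2248 newton = 0.2248 N. 1 dyne = 1e-05 N, so 0.2248 N = 0.2248 / 1e-05 = 22480 dyne ≈ 2.248e+04 dyne (4 s.f.). Final answer: 2.248e+04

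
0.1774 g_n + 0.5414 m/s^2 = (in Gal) 228.1. Check: 1 g_n = 9.80665 m/s^2, so 0.1774 g_n = 0.1774 * 9.80665 = 1.7396997 m/s^2. 0.5414 m/s^2 is already in m/s^2. Sum: 1.7396997 + 0.5414 = 2.2810997 m/s^2. 1 Gal = 0.01 m/s^2, so 2.2810997 m/s^2 = 2.2810997 / 0.01 = 228.10997 Gal ≈ 228.1 Gal (4 s.f.).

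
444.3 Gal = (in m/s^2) 1 Gal = 0.01 m/s^2, so 444.3 Gal = 444.3 * 0.01 = 4.443 m/s^2. Result: 4.443 m/s^2. Final answer: 4.443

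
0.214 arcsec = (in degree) 5.944e-05. Check: 1 arcsec = 4.8481368e-06 rad, so 0.214 arcsec = 0.214 * 4.8481368e-06 = 1.0375013e-06 rad. 1 degree = 0.017453293 rad, so 1.0375013e-06 rad = 1.0375013e-06 / 0.017453293 = 5.9444444e-05 degree ≈ 5.944e-05 degree (4 s.f.).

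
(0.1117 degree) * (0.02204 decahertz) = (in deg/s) 0.02462. Check: 1 degree = 0.017453293 rad, so 0.1117 degree = 0.1117 * 0.017453293 = 0.0019495328 rad. 1 decahertz = 10 Hz, so 0.02204 decahertz = 0.02204 * 10 = 0.2204 Hz. Combine: 0.0019495328 rad * 0.2204 Hz = 0.00042967702 rad/s. 1 deg/s = 0.017453293 rad/s, so 0.00042967702 rad/s = 0.00042967702 / 0.017453293 = 0.02461868 deg/s ≈ 0.02462 deg/s (4 s.f.).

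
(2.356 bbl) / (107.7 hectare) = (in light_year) 3.676e-23. Check: 1 bbl = 0.15898729 m^3, so 2.356 bbl = 2.356 * 0.15898729 = 0.37457407 m^3. 1 hectare = 10000 m^2, so 107.7 hectare = 107.7 * 10000 = 1077000 m^2. Combine: 0.37457407 m^3 / 1077000 m^2 = 3.4779393e-07 m. 1 light_year = 9.4607305e+15 m, so 3.4779393e-07 m = 3.4779393e-07 / 9.4607305e+15 = 3.6761848e-23 light_year ≈ 3.676e-23 light_year (4 s.f.).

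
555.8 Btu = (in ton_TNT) 1 Btu = 1055.0559 J, so 555.8 Btu = 555.8 * 1055.0559 = 586400.04 J. 1 ton_TNT = 4.184e+09 J, so 586400.04 J = 586400.04 / 4.184e+09 = 0.00014015297 ton_TNT ≈ 0.0001402 ton_TNT (4 s.f.). Final answer: 0.0001402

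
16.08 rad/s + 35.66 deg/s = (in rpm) 16.08 rad/s is already in rad/s. 1 deg/s = 0.017453293 rad/s, so 35.66 deg/s = 35.66 * 0.017453293 = 0.62238441 rad/s. Sum: 16.08 + 0.62238441 = 16.702384 rad/s. 1 rpm = 0.10471976 rad/s, so 16.702384 rad/s = 16.702384 / 0.10471976 = 159.49602 rpm ≈ 159.5 rpm (4 s.f.). Final answer: 159.5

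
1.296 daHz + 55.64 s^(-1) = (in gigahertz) 1 daHz = 10 Hz, so 1.296 daHz = 1.296 * 10 = 12.96 Hz. 55.64 s^(-1) = 55.64 Hz. Sum: 12.96 + 55.64 = 68.6 Hz. 1 gigahertz = 1e+09 Hz, so 68.6 Hz = 68.6 / 1e+09 = 6.86e-08 gigahertz. Final answer: 6.86e-08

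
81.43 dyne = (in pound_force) 0.0001831. Check: 1 dyne = 1e-05 N, so 81.43 dyne = 81.43 * 1e-05 = 0.0008143 N. 1 pound_force = 4.4482216 N, so 0.0008143 N = 0.0008143 / 4.4482216 = 0.00018306192 pound_force ≈ 0.0001831 pound_force (4 s.f.).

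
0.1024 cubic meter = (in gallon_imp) 0.1024 cubic meter = 0.1024 m^3. 1 gallon_imp = 0.00454609 m^3, so 0.1024 m^3 = 0.1024 / 0.00454609 = 22.524851 gallon_imp ≈ 22.52 gallon_imp (4 s.f.). Final answer: 22.52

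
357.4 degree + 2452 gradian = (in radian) 1 degree = 0.017453293 rad, so 357.4 degree = 357.4 * 0.017453293 = 6.2378067 rad. 1 gradian = 0.015707963 rad, so 2452 gradian = 2452 * 0.015707963 = 38.515926 rad. Sum: 6.2378067 + 38.515926 = 44.753733 rad. 44.753733 rad = 44.753733 radian ≈ 44.75 radian (4 s.f.). Final answer: 44.75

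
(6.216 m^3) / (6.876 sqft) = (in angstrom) 6.216 m^3 is already in m^3. 1 sqft = 0.09290304 m^2, so 6.876 sqft = 6.876 * 0.09290304 = 0.6388013 m^2. Combine: 6.216 m^3 / 0.6388013 m^2 = 9.7307253 m. 1 angstrom = 1e-10 m, so 9.7307253 m = 9.7307253 / 1e-10 = 9.7307253e+10 angstrom ≈ 9.731e+10 angstrom (4 s.f.). Final answer: 9.731e+10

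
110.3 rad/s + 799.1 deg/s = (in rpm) 1186. Check: 110.3 rad/s is already in rad/s. 1 deg/s = 0.017453293 rad/s, so 799.1 deg/s = 799.1 * 0.017453293 = 13.946926 rad/s. Sum: 110.3 + 13.946926 = 124.24693 rad/s. 1 rpm = 0.10471976 rad/s, so 124.24693 rad/s = 124.24693 / 0.10471976 = 1186.4707 rpm ≈ 1186 rpm (4 s.f.).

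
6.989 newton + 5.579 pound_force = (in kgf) 6.989 newton = 6.989 N. 1 pound_force = 4.4482216 N, so 5.579 pound_force = 5.579 * 4.4482216 = 24.816628 N. Sum: 6.989 + 24.816628 = 31.805628 N. 1 kgf = 9.80665 N, so 31.805628 N = 31.805628 / 9.80665 = 3.2432715 kgf ≈ 3.243 kgf (4 s.f.). Final answer: 3.243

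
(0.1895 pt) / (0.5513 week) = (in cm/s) 1 pt = 0.00035277778 m, so 0.1895 pt = 0.1895 * 0.00035277778 = 6.6851389e-05 m. 1 week = 604800 s, so 0.5513 week = 0.5513 * 604800 = 333426.24 s. Combine: 6.6851389e-05 m / 333426.24 s = 2.0049828e-10 m/s. 1 cm/s = 0.01 m/s, so 2.0049828e-10 m/s = 2.0049828e-10 / 0.01 = 2.0049828e-08 cm/s ≈ 2.005e-08 cm/s (4 s.f.). Final answer: 2.005e-08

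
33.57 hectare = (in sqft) 1 hectare = 10000 m^2, so 33.57 hectare = 33.57 * 10000 = 335700 m^2. 1 sqft = 0.09290304 m^2, so 335700 m^2 = 335700 / 0.09290304 = 3613444.7 sqft ≈ 3.613e+06 sqft (4 s.f.). Final answer: 3.613e+06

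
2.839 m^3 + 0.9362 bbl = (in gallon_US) 789.3. Check: 2.839 m^3 is already in m^3. 1 bbl = 0.15898729 m^3, so 0.9362 bbl = 0.9362 * 0.15898729 = 0.14884391 m^3. Sum: 2.839 + 0.14884391 = 2.9878439 m^3. 1 gallon_US = 0.0037854118 m^3, so 2.9878439 m^3 = 2.9878439 / 0.0037854118 = 789.30486 gallon_US ≈ 789.3 gallon_US (4 s.f.).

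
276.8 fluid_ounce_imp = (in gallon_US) 2.078. Check: 1 fluid_ounce_imp = 2.8413063e-05 m^3, so 276.8 fluid_ounce_imp = 276.8 * 2.8413063e-05 = 0.0078647357 m^3. 1 gallon_US = 0.0037854118 m^3, so 0.0078647357 m^3 = 0.0078647357 / 0.0037854118 = 2.0776434 gallon_US ≈ 2.078 gallon_US (4 s.f.).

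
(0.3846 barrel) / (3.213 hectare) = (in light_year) 1 barrel = 0.15898729 m^3, so 0.3846 barrel = 0.3846 * 0.15898729 = 0.061146514 m^3. 1 hectare = 10000 m^2, so 3.213 hectare = 3.213 * 10000 = 32130 m^2. Combine: 0.061146514 m^3 / 32130 m^2 = 1.9030972e-06 m. 1 light_year = 9.4607305e+15 m, so 1.9030972e-06 m = 1.9030972e-06 / 9.4607305e+15 = 2.0115753e-22 light_year ≈ 2.012e-22 light_year (4 s.f.). Final answer: 2.012e-22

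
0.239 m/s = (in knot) 0.4646. Check: 1 knot = 0.51444444 m/s, so 0.239 m/s = 0.239 / 0.51444444 = 0.46457883 knot ≈ 0.4646 knot (4 s.f.).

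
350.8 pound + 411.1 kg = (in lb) 1257. Check: 1 pound = 0.45359237 kg, so 350.8 pound = 350.8 * 0.45359237 = 159.1202 kg. 411.1 kg is already in kg. Sum: 159.1202 + 411.1 = 570.2202 kg. 1 lb = 0.45359237 kg, so 570.2202 kg = 570.2202 / 0.45359237 = 1257.1204 lb ≈ 1257 lb (4 s.f.).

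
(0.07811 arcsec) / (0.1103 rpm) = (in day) 1 arcsec = 4.8481368e-06 rad, so 0.07811 arcsec = 0.07811 * 4.8481368e-06 = 3.7868797e-07 rad. 1 rpm = 0.10471976 rad/s, so 0.1103 rpm = 0.1103 * 0.10471976 = 0.011550589 rad/s. Combine: 3.7868797e-07 rad / 0.011550589 rad/s = 3.2785165e-05 s. 1 day = 86400 s, so 3.2785165e-05 s = 3.2785165e-05 / 86400 = 3.7945793e-10 day ≈ 3.795e-10 day (4 s.f.). Final answer: 3.795e-10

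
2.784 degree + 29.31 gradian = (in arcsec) 1.05e+05. Check: 1 degree = 0.017453293 rad, so 2.784 degree = 2.784 * 0.017453293 = 0.048589966 rad. 1 gradian = 0.015707963 rad, so 29.31 gradian = 29.31 * 0.015707963 = 0.4604004 rad. Sum: 0.048589966 + 0.4604004 = 0.50899037 rad. 1 arcsec = 4.8481368e-06 rad, so 0.50899037 rad = 0.50899037 / 4.8481368e-06 = 104986.8 arcsec ≈ 1.05e+05 arcsec (4 s.f.).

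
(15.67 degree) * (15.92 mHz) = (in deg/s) 1 degree = 0.017453293 rad, so 15.67 degree = 15.67 * 0.017453293 = 0.27349309 rad. 1 mHz = 0.001 Hz, so 15.92 mHz = 15.92 * 0.001 = 0.01592 Hz. Combine: 0.27349309 rad * 0.01592 Hz = 0.0043540101 rad/s. 1 deg/s = 0.017453293 rad/s, so 0.0043540101 rad/s = 0.0043540101 / 0.017453293 = 0.2494664 deg/s ≈ 0.2495 deg/s (4 s.f.). Final answer: 0.2495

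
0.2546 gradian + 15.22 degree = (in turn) 0.04291. Check: 1 gradian = 0.015707963 rad, so 0.2546 gradian = 0.2546 * 0.015707963 = 0.0039992474 rad. 1 degree = 0.017453293 rad, so 15.22 degree = 15.22 * 0.017453293 = 0.26563911 rad. Sum: 0.0039992474 + 0.26563911 = 0.26963836 rad. 1 turn = 6.2831853 rad, so 0.26963836 rad = 0.26963836 / 6.2831853 = 0.042914278 turn ≈ 0.04291 turn (4 s.f.).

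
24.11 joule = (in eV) 24.11 joule = 24.11 J. 1 eV = 1.6021766e-19 J, so 24.11 J = 24.11 / 1.6021766e-19 = 1.5048278e+20 eV ≈ 1.505e+20 eV (4 s.f.). Final answer: 1.505e+20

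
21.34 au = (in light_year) 1 au = 1.4959787e+11 m, so 21.34 au = 21.34 * 1.4959787e+11 = 3.1924186e+12 m. 1 light_year = 9.4607305e+15 m, so 3.1924186e+12 m = 3.1924186e+12 / 9.4607305e+15 = 0.00033743891 light_year ≈ 0.0003374 light_year (4 s.f.). Final answer: 0.0003374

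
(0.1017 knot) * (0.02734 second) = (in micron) 1430. Check: 1 knot = 0.51444444 m/s, so 0.1017 knot = 0.1017 * 0.51444444 = 0.052319 m/s. 0.02734 second = 0.02734 s. Combine: 0.052319 m/s * 0.02734 s = 0.0014304015 m. 1 micron = 1e-06 m, so 0.0014304015 m = 0.0014304015 / 1e-06 = 1430.4015 micron ≈ 1430 micron (4 s.f.).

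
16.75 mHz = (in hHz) 1 mHz = 0.001 Hz, so 16.75 mHz = 16.75 * 0.001 = 0.01675 Hz. 1 hHz = 100 Hz, so 0.01675 Hz = 0.01675 / 100 = 0.0001675 hHz. Final answer: 0.0001675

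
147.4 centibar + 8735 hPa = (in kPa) 1 centibar = 1000 Pa, so 147.4 centibar = 147.4 * 1000 = 147400 Pa. 1 hPa = 100 Pa, so 8735 hPa = 8735 * 100 = 873500 Pa. Sum: 147400 + 873500 = 1020900 Pa. 1 kPa = 1000 Pa, so 1020900 Pa = 1020900 / 1000 = 1020.9 kPa ≈ 1021 kPa (4 s.f.). Final answer: 1021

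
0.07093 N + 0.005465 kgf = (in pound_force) 0.07093 N is already in N. 1 kgf = 9.80665 N, so 0.005465 kgf = 0.005465 * 9.80665 = 0.053593342 N. Sum: 0.07093 + 0.053593342 = 0.12452334 N. 1 pound_force = 4.4482216 N, so 0.12452334 N = 0.12452334 / 4.4482216 = 0.027993961 pound_force ≈ 0.02799 pound_force (4 s.f.). Final answer: 0.02799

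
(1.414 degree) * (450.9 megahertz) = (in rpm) 1.063e+08. Check: 1 degree = 0.017453293 rad, so 1.414 degree = 1.414 * 0.017453293 = 0.024678956 rad. 1 megahertz = 1000000 Hz, so 450.9 megahertz = 450.9 * 1000000 = 4.509e+08 Hz. Combine: 0.024678956 rad * 4.509e+08 Hz = 11127741 rad/s. 1 rpm = 0.10471976 rad/s, so 11127741 rad/s = 11127741 / 0.10471976 = 1.062621e+08 rpm ≈ 1.063e+08 rpm (4 s.f.).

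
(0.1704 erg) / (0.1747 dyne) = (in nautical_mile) 1 erg = 1e-07 J, so 0.1704 erg = 0.1704 * 1e-07 = 1.704e-08 J. 1 dyne = 1e-05 N, so 0.1747 dyne = 0.1747 * 1e-05 = 1.747e-06 N. Combine: 1.704e-08 J / 1.747e-06 N = 0.0097538638 m. 1 nautical_mile = 1852 m, so 0.0097538638 m = 0.0097538638 / 1852 = 5.2666651e-06 nautical_mile ≈ 5.267e-06 nautical_mile (4 s.f.). Final answer: 5.267e-06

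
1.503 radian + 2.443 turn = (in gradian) 1.503 radian = 1.503 rad. 1 turn = 6.2831853 rad, so 2.443 turn = 2.443 * 6.2831853 = 15.349822 rad. Sum: 1.503 + 15.349822 = 16.852822 rad. 1 gradian = 0.015707963 rad, so 16.852822 rad = 16.852822 / 0.015707963 = 1072.884 gradian ≈ 1073 gradian (4 s.f.). Final answer: 1073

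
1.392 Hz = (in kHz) 1 kHz = 1000 Hz, so 1.392 Hz = 1.392 / 1000 = 0.001392 kHz. Final answer: 0.001392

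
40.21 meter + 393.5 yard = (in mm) 4e+05. Check: 40.21 meter = 40.21 m. 1 yard = 0.9144 m, so 393.5 yard = 393.5 * 0.9144 = 359.8164 m. Sum: 40.21 + 359.8164 = 400.0264 m. 1 mm = 0.001 m, so 400.0264 m = 400.0264 / 0.001 = 400026.4 mm ≈ 4e+05 mm (4 s.f.).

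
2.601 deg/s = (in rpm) 0.4335. Check: 1 deg/s = 0.017453293 rad/s, so 2.601 deg/s = 2.601 * 0.017453293 = 0.045396014 rad/s. 1 rpm = 0.10471976 rad/s, so 0.045396014 rad/s = 0.045396014 / 0.10471976 = 0.4335 rpm.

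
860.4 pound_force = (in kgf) 1 pound_force = 4.4482216 N, so 860.4 pound_force = 860.4 * 4.4482216 = 3827.2499 N. 1 kgf = 9.80665 N, so 3827.2499 N = 3827.2499 / 9.80665 = 390.27088 kgf ≈ 390.3 kgf (4 s.f.). Final answer: 390.3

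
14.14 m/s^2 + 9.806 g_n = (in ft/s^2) 361.9. Check: 14.14 m/s^2 is already in m/s^2. 1 g_n = 9.80665 m/s^2, so 9.806 g_n = 9.806 * 9.80665 = 96.16401 m/s^2. Sum: 14.14 + 96.16401 = 110.30401 m/s^2. 1 ft/s^2 = 0.3048 m/s^2, so 110.30401 m/s^2 = 110.30401 / 0.3048 = 361.8898 ft/s^2 ≈ 361.9 ft/s^2 (4 s.f.).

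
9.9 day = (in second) 8.554e+05. Check: 1 day = 86400 s, so 9.9 day = 9.9 * 86400 = 855360 s. 855360 s = 855360 second ≈ 8.554e+05 second (4 s.f.).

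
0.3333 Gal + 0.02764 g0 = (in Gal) 27.44. Check: 1 Gal = 0.01 m/s^2, so 0.3333 Gal = 0.3333 * 0.01 = 0.003333 m/s^2. 1 g0 = 9.80665 m/s^2, so 0.02764 g0 = 0.02764 * 9.80665 = 0.27105581 m/s^2. Sum: 0.003333 + 0.27105581 = 0.27438881 m/s^2. 1 Gal = 0.01 m/s^2, so 0.27438881 m/s^2 = 0.27438881 / 0.01 = 27.438881 Gal ≈ 27.44 Gal (4 s.f.).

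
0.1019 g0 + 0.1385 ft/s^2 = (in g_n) 1 g0 = 9.80665 m/s^2, so 0.1019 g0 = 0.1019 * 9.80665 = 0.99929764 m/s^2. 1 ft/s^2 = 0.3048 m/s^2, so 0.1385 ft/s^2 = 0.1385 * 0.3048 = 0.0422148 m/s^2. Sum: 0.99929764 + 0.0422148 = 1.0415124 m/s^2. 1 g_n = 9.80665 m/s^2, so 1.0415124 m/s^2 = 1.0415124 / 9.80665 = 0.10620471 g_n ≈ 0.1062 g_n (4 s.f.). Final answer: 0.1062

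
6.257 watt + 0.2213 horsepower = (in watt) 6.257 watt = 6.257 W. 1 horsepower = 745.69987 W, so 0.2213 horsepower = 0.2213 * 745.69987 = 165.02338 W. Sum: 6.257 + 165.02338 = 171.28038 W. 171.28038 W = 171.28038 watt ≈ 171.3 watt (4 s.f.). Final answer: 171.3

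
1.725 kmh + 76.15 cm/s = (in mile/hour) 2.775. Check: 1 kmh = 0.27777778 m/s, so 1.725 kmh = 1.725 * 0.27777778 = 0.47916667 m/s. 1 cm/s = 0.01 m/s, so 76.15 cm/s = 76.15 * 0.01 = 0.7615 m/s. Sum: 0.47916667 + 0.7615 = 1.2406667 m/s. 1 mile/hour = 0.44704 m/s, so 1.2406667 m/s = 1.2406667 / 0.44704 = 2.7752923 mile/hour ≈ 2.775 mile/hour (4 s.f.).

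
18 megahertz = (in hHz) 1 megahertz = 1000000 Hz, so 18 megahertz = 18 * 1000000 = 18000000 Hz. 1 hHz = 100 Hz, so 18000000 Hz = 18000000 / 100 = 180000 hHz ≈ 1.8e+05 hHz (4 s.f.). Final answer: 1.8e+05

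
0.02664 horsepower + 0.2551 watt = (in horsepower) 1 horsepower = 745.69987 W, so 0.02664 horsepower = 0.02664 * 745.69987 = 19.865445 W. 0.2551 watt = 0.2551 W. Sum: 19.865445 + 0.2551 = 20.120545 W. 1 horsepower = 745.69987 W, so 20.120545 W = 20.120545 / 745.69987 = 0.026982095 horsepower ≈ 0.02698 horsepower (4 s.f.). Final answer: 0.02698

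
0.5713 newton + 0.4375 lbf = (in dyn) 0.5713 newton = 0.5713 N. 1 lbf = 4.4482216 N, so 0.4375 lbf = 0.4375 * 4.4482216 = 1.946097 N. Sum: 0.5713 + 1.946097 = 2.517397 N. 1 dyn = 1e-05 N, so 2.517397 N = 2.517397 / 1e-05 = 251739.7 dyn ≈ 2.517e+05 dyn (4 s.f.). Final answer: 2.517e+05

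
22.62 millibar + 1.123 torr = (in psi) 1 millibar = 100 Pa, so 22.62 millibar = 22.62 * 100 = 2262 Pa. 1 torr = 133.32237 Pa, so 1.123 torr = 1.123 * 133.32237 = 149.72102 Pa. Sum: 2262 + 149.72102 = 2411.721 Pa. 1 psi = 6894.7573 Pa, so 2411.721 Pa = 2411.721 / 6894.7573 = 0.34979056 psi ≈ 0.3498 psi (4 s.f.). Final answer: 0.3498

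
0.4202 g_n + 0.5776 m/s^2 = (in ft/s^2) 15.41. Check: 1 g_n = 9.80665 m/s^2, so 0.4202 g_n = 0.4202 * 9.80665 = 4.1207543 m/s^2. 0.5776 m/s^2 is already in m/s^2. Sum: 4.1207543 + 0.5776 = 4.6983543 m/s^2. 1 ft/s^2 = 0.3048 m/s^2, so 4.6983543 m/s^2 = 4.6983543 / 0.3048 = 15.414548 ft/s^2 ≈ 15.41 ft/s^2 (4 s.f.).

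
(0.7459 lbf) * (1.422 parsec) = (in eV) 1 lbf = 4.4482216 N, so 0.7459 lbf = 0.7459 * 4.4482216 = 3.3179285 N. 1 parsec = 3.0856776e+16 m, so 1.422 parsec = 1.422 * 3.0856776e+16 = 4.3878335e+16 m. Combine: 3.3179285 N * 4.3878335e+16 m = 1.4558518e+17 J. 1 eV = 1.6021766e-19 J, so 1.4558518e+17 J = 1.4558518e+17 / 1.6021766e-19 = 9.0867122e+35 eV ≈ 9.087e+35 eV (4 s.f.). Final answer: 9.087e+35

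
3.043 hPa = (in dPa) 1 hPa = 100 Pa, so 3.043 hPa = 3.043 * 100 = 304.3 Pa. 1 dPa = 0.1 Pa, so 304.3 Pa = 304.3 / 0.1 = 3043 dPa. Final answer: 3043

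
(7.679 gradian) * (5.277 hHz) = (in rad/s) 63.65. Check: 1 gradian = 0.015707963 rad, so 7.679 gradian = 7.679 * 0.015707963 = 0.12062145 rad. 1 hHz = 100 Hz, so 5.277 hHz = 5.277 * 100 = 527.7 Hz. Combine: 0.12062145 rad * 527.7 Hz = 63.651939 rad/s. Result: 63.651939 rad/s ≈ 63.65 rad/s (4 s.f.).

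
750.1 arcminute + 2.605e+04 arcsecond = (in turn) 1 arcminute = 0.00029088821 rad, so 750.1 arcminute = 750.1 * 0.00029088821 = 0.21819525 rad. 1 arcsecond = 4.8481368e-06 rad, so 2.605e+04 arcsecond = 2.605e+04 * 4.8481368e-06 = 0.12629396 rad. Sum: 0.21819525 + 0.12629396 = 0.34448921 rad. 1 turn = 6.2831853 rad, so 0.34448921 rad = 0.34448921 / 6.2831853 = 0.05482716 turn ≈ 0.05483 turn (4 s.f.). Final answer: 0.05483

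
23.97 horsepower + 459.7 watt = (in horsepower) 24.59. Check: 1 horsepower = 745.69987 W, so 23.97 horsepower = 23.97 * 745.69987 = 17874.426 W. 459.7 watt = 459.7 W. Sum: 17874.426 + 459.7 = 18334.126 W. 1 horsepower = 745.69987 W, so 18334.126 W = 18334.126 / 745.69987 = 24.586468 horsepower ≈ 24.59 horsepower (4 s.f.).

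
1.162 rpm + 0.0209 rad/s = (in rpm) 1.362. Check: 1 rpm = 0.10471976 rad/s, so 1.162 rpm = 1.162 * 0.10471976 = 0.12168436 rad/s. 0.0209 rad/s is already in rad/s. Sum: 0.12168436 + 0.0209 = 0.14258436 rad/s. 1 rpm = 0.10471976 rad/s, so 0.14258436 rad/s = 0.14258436 / 0.10471976 = 1.3615803 rpm ≈ 1.362 rpm (4 s.f.).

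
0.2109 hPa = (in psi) 1 hPa = 100 Pa, so 0.2109 hPa = 0.2109 * 100 = 21.09 Pa. 1 psi = 6894.7573 Pa, so 21.09 Pa = 21.09 / 6894.7573 = 0.0030588459 psi ≈ 0.003059 psi (4 s.f.). Final answer: 0.003059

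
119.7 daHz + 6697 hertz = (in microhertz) 7.894e+09. Check: 1 daHz = 10 Hz, so 119.7 daHz = 119.7 * 10 = 1197 Hz. 6697 hertz = 6697 Hz. Sum: 1197 + 6697 = 7894 Hz. 1 microhertz = 1e-06 Hz, so 7894 Hz = 7894 / 1e-06 = 7.894e+09 microhertz.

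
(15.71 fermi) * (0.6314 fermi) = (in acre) 1 fermi = 1e-15 m, so 15.71 fermi = 15.71 * 1e-15 = 1.571e-14 m. 1 fermi = 1e-15 m, so 0.6314 fermi = 0.6314 * 1e-15 = 6.314e-16 m. Combine: 1.571e-14 m * 6.314e-16 m = 9.919294e-30 m^2. 1 acre = 4046.8564 m^2, so 9.919294e-30 m^2 = 9.919294e-30 / 4046.8564 = 2.4511109e-33 acre ≈ 2.451e-33 acre (4 s.f.). Final answer: 2.451e-33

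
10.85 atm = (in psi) 159.5. Check: 1 atm = 101325 Pa, so 10.85 atm = 10.85 * 101325 = 1099376.2 Pa. 1 psi = 6894.7573 Pa, so 1099376.2 Pa = 1099376.2 / 6894.7573 = 159.45104 psi ≈ 159.5 psi (4 s.f.).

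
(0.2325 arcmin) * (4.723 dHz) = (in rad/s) 1 arcmin = 0.00029088821 rad, so 0.2325 arcmin = 0.2325 * 0.00029088821 = 6.7631509e-05 rad. 1 dHz = 0.1 Hz, so 4.723 dHz = 4.723 * 0.1 = 0.4723 Hz. Combine: 6.7631509e-05 rad * 0.4723 Hz = 3.1942361e-05 rad/s. Result: 3.1942361e-05 rad/s ≈ 3.194e-05 rad/s (4 s.f.). Final answer: 3.194e-05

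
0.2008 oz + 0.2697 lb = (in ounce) 1 oz = 0.028349523 kg, so 0.2008 oz = 0.2008 * 0.028349523 = 0.0056925842 kg. 1 lb = 0.45359237 kg, so 0.2697 lb = 0.2697 * 0.45359237 = 0.12233386 kg. Sum: 0.0056925842 + 0.12233386 = 0.12802645 kg. 1 ounce = 0.028349523 kg, so 0.12802645 kg = 0.12802645 / 0.028349523 = 4.516 ounce. Final answer: 4.516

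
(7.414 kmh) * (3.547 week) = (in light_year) 4.67e-10. Check: 1 kmh = 0.27777778 m/s, so 7.414 kmh = 7.414 * 0.27777778 = 2.0594444 m/s. 1 week = 604800 s, so 3.547 week = 3.547 * 604800 = 2145225.6 s. Combine: 2.0594444 m/s * 2145225.6 s = 4417972.9 m. 1 light_year = 9.4607305e+15 m, so 4417972.9 m = 4417972.9 / 9.4607305e+15 = 4.6698011e-10 light_year ≈ 4.67e-10 light_year (4 s.f.).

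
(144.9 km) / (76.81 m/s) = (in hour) 0.524. Check: 1 km = 1000 m, so 144.9 km = 144.9 * 1000 = 144900 m. 76.81 m/s is already in m/s. Combine: 144900 m / 76.81 m/s = 1886.4731 s. 1 hour = 3600 s, so 1886.4731 s = 1886.4731 / 3600 = 0.52402031 hour ≈ 0.524 hour (4 s.f.).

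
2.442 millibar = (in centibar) 1 millibar = 100 Pa, so 2.442 millibar = 2.442 * 100 = 244.2 Pa. 1 centibar = 1000 Pa, so 244.2 Pa = 244.2 / 1000 = 0.2442 centibar. Final answer: 0.2442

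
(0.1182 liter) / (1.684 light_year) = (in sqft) 1 liter = 0.001 m^3, so 0.1182 liter = 0.1182 * 0.001 = 0.0001182 m^3. 1 light_year = 9.4607305e+15 m, so 1.684 light_year = 1.684 * 9.4607305e+15 = 1.593187e+16 m. Combine: 0.0001182 m^3 / 1.593187e+16 m = 7.4190914e-21 m^2. 1 sqft = 0.09290304 m^2, so 7.4190914e-21 m^2 = 7.4190914e-21 / 0.09290304 = 7.9858435e-20 sqft ≈ 7.986e-20 sqft (4 s.f.). Final answer: 7.986e-20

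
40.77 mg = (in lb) 8.988e-05. Check: 1 mg = 1e-06 kg, so 40.77 mg = 40.77 * 1e-06 = 4.077e-05 kg. 1 lb = 0.45359237 kg, so 4.077e-05 kg = 4.077e-05 / 0.45359237 = 8.9882464e-05 lb ≈ 8.988e-05 lb (4 s.f.).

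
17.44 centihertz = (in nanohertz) 1.744e+08. Check: 1 centihertz = 0.01 Hz, so 17.44 centihertz = 17.44 * 0.01 = 0.1744 Hz. 1 nanohertz = 1e-09 Hz, so 0.1744 Hz = 0.1744 / 1e-09 = 1.744e+08 nanohertz.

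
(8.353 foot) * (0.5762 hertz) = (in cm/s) 1 foot = 0.3048 m, so 8.353 foot = 8.353 * 0.3048 = 2.5459944 m. 0.5762 hertz = 0.5762 Hz. Combine: 2.5459944 m * 0.5762 Hz = 1.467002 m/s. 1 cm/s = 0.01 m/s, so 1.467002 m/s = 1.467002 / 0.01 = 146.7002 cm/s ≈ 146.7 cm/s (4 s.f.). Final answer: 146.7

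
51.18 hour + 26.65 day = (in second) 1 hour = 3600 s, so 51.18 hour = 51.18 * 3600 = 184248 s. 1 day = 86400 s, so 26.65 day = 26.65 * 86400 = 2302560 s. Sum: 184248 + 2302560 = 2486808 s. 2486808 s = 2486808 second ≈ 2.487e+06 second (4 s.f.). Final answer: 2.487e+06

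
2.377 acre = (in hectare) 1 acre = 4046.8564 m^2, so 2.377 acre = 2.377 * 4046.8564 = 9619.3777 m^2. 1 hectare = 10000 m^2, so 9619.3777 m^2 = 9619.3777 / 10000 = 0.96193777 hectare ≈ 0.9619 hectare (4 s.f.). Final answer: 0.9619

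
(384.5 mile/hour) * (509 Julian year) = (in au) 18.46. Check: 1 mile/hour = 0.44704 m/s, so 384.5 mile/hour = 384.5 * 0.44704 = 171.88688 m/s. 1 Julian year = 31557600 s, so 509 Julian year = 509 * 31557600 = 1.6062818e+10 s. Combine: 171.88688 m/s * 1.6062818e+10 s = 2.7609877e+12 m. 1 au = 1.4959787e+11 m, so 2.7609877e+12 m = 2.7609877e+12 / 1.4959787e+11 = 18.456063 au ≈ 18.46 au (4 s.f.).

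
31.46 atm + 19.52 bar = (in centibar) 1 atm = 101325 Pa, so 31.46 atm = 31.46 * 101325 = 3187684.5 Pa. 1 bar = 100000 Pa, so 19.52 bar = 19.52 * 100000 = 1952000 Pa. Sum: 3187684.5 + 1952000 = 5139684.5 Pa. 1 centibar = 1000 Pa, so 5139684.5 Pa = 5139684.5 / 1000 = 5139.6845 centibar ≈ 5140 centibar (4 s.f.). Final answer: 5140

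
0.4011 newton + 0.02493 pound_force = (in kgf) 0.4011 newton = 0.4011 N. 1 pound_force = 4.4482216 N, so 0.02493 pound_force = 0.02493 * 4.4482216 = 0.11089416 N. Sum: 0.4011 + 0.11089416 = 0.51199416 N. 1 kgf = 9.80665 N, so 0.51199416 N = 0.51199416 / 9.80665 = 0.052208875 kgf ≈ 0.05221 kgf (4 s.f.). Final answer: 0.05221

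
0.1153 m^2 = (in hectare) 1.153e-05. Check: 1 hectare = 10000 m^2, so 0.1153 m^2 = 0.1153 / 10000 = 1.153e-05 hectare.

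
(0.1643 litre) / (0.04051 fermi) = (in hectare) 1 litre = 0.001 m^3, so 0.1643 litre = 0.1643 * 0.001 = 0.0001643 m^3. 1 fermi = 1e-15 m, so 0.04051 fermi = 0.04051 * 1e-15 = 4.051e-17 m. Combine: 0.0001643 m^3 / 4.051e-17 m = 4.0557887e+12 m^2. 1 hectare = 10000 m^2, so 4.0557887e+12 m^2 = 4.0557887e+12 / 10000 = 4.0557887e+08 hectare ≈ 4.056e+08 hectare (4 s.f.). Final answer: 4.056e+08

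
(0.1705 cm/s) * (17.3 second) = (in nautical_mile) 1.593e-05. Check: 1 cm/s = 0.01 m/s, so 0.1705 cm/s = 0.1705 * 0.01 = 0.001705 m/s. 17.3 second = 17.3 s. Combine: 0.001705 m/s * 17.3 s = 0.0294965 m. 1 nautical_mile = 1852 m, so 0.0294965 m = 0.0294965 / 1852 = 1.5926836e-05 nautical_mile ≈ 1.593e-05 nautical_mile (4 s.f.).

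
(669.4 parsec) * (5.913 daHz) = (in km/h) 1 parsec = 3.0856776e+16 m, so 669.4 parsec = 669.4 * 3.0856776e+16 = 2.0655526e+19 m. 1 daHz = 10 Hz, so 5.913 daHz = 5.913 * 10 = 59.13 Hz. Combine: 2.0655526e+19 m * 59.13 Hz = 1.2213612e+21 m/s. 1 km/h = 0.27777778 m/s, so 1.2213612e+21 m/s = 1.2213612e+21 / 0.27777778 = 4.3969005e+21 km/h ≈ 4.397e+21 km/h (4 s.f.). Final answer: 4.397e+21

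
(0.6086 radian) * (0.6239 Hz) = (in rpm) 0.6086 radian = 0.6086 rad. 0.6239 Hz is already in Hz. Combine: 0.6086 rad * 0.6239 Hz = 0.37970554 rad/s. 1 rpm = 0.10471976 rad/s, so 0.37970554 rad/s = 0.37970554 / 0.10471976 = 3.6259208 rpm ≈ 3.626 rpm (4 s.f.). Final answer: 3.626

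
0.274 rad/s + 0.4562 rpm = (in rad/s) 0.274 rad/s is already in rad/s. 1 rpm = 0.10471976 rad/s, so 0.4562 rpm = 0.4562 * 0.10471976 = 0.047773152 rad/s. Sum: 0.274 + 0.047773152 = 0.32177315 rad/s. Result: 0.32177315 rad/s ≈ 0.3218 rad/s (4 s.f.). Final answer: 0.3218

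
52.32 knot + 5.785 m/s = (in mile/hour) 1 knot = 0.51444444 m/s, so 52.32 knot = 52.32 * 0.51444444 = 26.915733 m/s. 5.785 m/s is already in m/s. Sum: 26.915733 + 5.785 = 32.700733 m/s. 1 mile/hour = 0.44704 m/s, so 32.700733 m/s = 32.700733 / 0.44704 = 73.149457 mile/hour ≈ 73.15 mile/hour (4 s.f.). Final answer: 73.15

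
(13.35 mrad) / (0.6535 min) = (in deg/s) 0.01951. Check: 1 mrad = 0.001 rad, so 13.35 mrad = 13.35 * 0.001 = 0.01335 rad. 1 min = 60 s, so 0.6535 min = 0.6535 * 60 = 39.21 s. Combine: 0.01335 rad / 39.21 s = 0.00034047437 rad/s. 1 deg/s = 0.017453293 rad/s, so 0.00034047437 rad/s = 0.00034047437 / 0.017453293 = 0.019507744 deg/s ≈ 0.01951 deg/s (4 s.f.).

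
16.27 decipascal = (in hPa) 1 decipascal = 0.1 Pa, so 16.27 decipascal = 16.27 * 0.1 = 1.627 Pa. 1 hPa = 100 Pa, so 1.627 Pa = 1.627 / 100 = 0.01627 hPa. Final answer: 0.01627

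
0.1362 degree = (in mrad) 1 degree = 0.017453293 rad, so 0.1362 degree = 0.1362 * 0.017453293 = 0.0023771384 rad. 1 mrad = 0.001 rad, so 0.0023771384 rad = 0.0023771384 / 0.001 = 2.3771384 mrad ≈ 2.377 mrad (4 s.f.). Final answer: 2.377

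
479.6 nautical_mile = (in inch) 3.497e+07. Check: 1 nautical_mile = 1852 m, so 479.6 nautical_mile = 479.6 * 1852 = 888219.2 m. 1 inch = 0.0254 m, so 888219.2 m = 888219.2 / 0.0254 = 34969260 inch ≈ 3.497e+07 inch (4 s.f.).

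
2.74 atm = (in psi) 40.27. Check: 1 atm = 101325 Pa, so 2.74 atm = 2.74 * 101325 = 277630.5 Pa. 1 psi = 6894.7573 Pa, so 277630.5 Pa = 277630.5 / 6894.7573 = 40.2669 psi ≈ 40.27 psi (4 s.f.).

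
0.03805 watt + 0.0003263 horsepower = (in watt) 0.2814. Check: 0.03805 watt = 0.03805 W. 1 horsepower = 745.69987 W, so 0.0003263 horsepower = 0.0003263 * 745.69987 = 0.24332187 W. Sum: 0.03805 + 0.24332187 = 0.28137187 W. 0.28137187 W = 0.28137187 watt ≈ 0.2814 watt (4 s.f.).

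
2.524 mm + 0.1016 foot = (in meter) 0.03349. Check: 1 mm = 0.001 m, so 2.524 mm = 2.524 * 0.001 = 0.002524 m. 1 foot = 0.3048 m, so 0.1016 foot = 0.1016 * 0.3048 = 0.03096768 m. Sum: 0.002524 + 0.03096768 = 0.03349168 m. 0.03349168 m = 0.03349168 meter ≈ 0.03349 meter (4 s.f.).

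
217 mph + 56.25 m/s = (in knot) 1 mph = 0.44704 m/s, so 217 mph = 217 * 0.44704 = 97.00768 m/s. 56.25 m/s is already in m/s. Sum: 97.00768 + 56.25 = 153.25768 m/s. 1 knot = 0.51444444 m/s, so 153.25768 m/s = 153.25768 / 0.51444444 = 297.9091 knot ≈ 297.9 knot (4 s.f.). Final answer: 297.9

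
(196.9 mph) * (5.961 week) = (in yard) 1 mph = 0.44704 m/s, so 196.9 mph = 196.9 * 0.44704 = 88.022176 m/s. 1 week = 604800 s, so 5.961 week = 5.961 * 604800 = 3605212.8 s. Combine: 88.022176 m/s * 3605212.8 s = 3.1733868e+08 m. 1 yard = 0.9144 m, so 3.1733868e+08 m = 3.1733868e+08 / 0.9144 = 3.470458e+08 yard ≈ 3.47e+08 yard (4 s.f.). Final answer: 3.47e+08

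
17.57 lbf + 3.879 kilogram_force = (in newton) 1 lbf = 4.4482216 N, so 17.57 lbf = 17.57 * 4.4482216 = 78.155254 N. 1 kilogram_force = 9.80665 N, so 3.879 kilogram_force = 3.879 * 9.80665 = 38.039995 N. Sum: 78.155254 + 38.039995 = 116.19525 N. 116.19525 N = 116.19525 newton ≈ 116.2 newton (4 s.f.). Final answer: 116.2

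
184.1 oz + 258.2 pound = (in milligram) 1 oz = 0.028349523 kg, so 184.1 oz = 184.1 * 0.028349523 = 5.2191472 kg. 1 pound = 0.45359237 kg, so 258.2 pound = 258.2 * 0.45359237 = 117.11755 kg. Sum: 5.2191472 + 117.11755 = 122.3367 kg. 1 milligram = 1e-06 kg, so 122.3367 kg = 122.3367 / 1e-06 = 1.223367e+08 milligram ≈ 1.223e+08 milligram (4 s.f.). Final answer: 1.223e+08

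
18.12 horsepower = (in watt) 1 horsepower = 745.69987 W, so 18.12 horsepower = 18.12 * 745.69987 = 13512.082 W. 13512.082 W = 13512.082 watt ≈ 1.351e+04 watt (4 s.f.). Final answer: 1.351e+04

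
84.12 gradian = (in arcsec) 2.725e+05. Check: 1 gradian = 0.015707963 rad, so 84.12 gradian = 84.12 * 0.015707963 = 1.3213539 rad. 1 arcsec = 4.8481368e-06 rad, so 1.3213539 rad = 1.3213539 / 4.8481368e-06 = 272548.8 arcsec ≈ 2.725e+05 arcsec (4 s.f.).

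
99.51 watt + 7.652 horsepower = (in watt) 5806. Check: 99.51 watt = 99.51 W. 1 horsepower = 745.69987 W, so 7.652 horsepower = 7.652 * 745.69987 = 5706.0954 W. Sum: 99.51 + 5706.0954 = 5805.6054 W. 5805.6054 W = 5805.6054 watt ≈ 5806 watt (4 s.f.).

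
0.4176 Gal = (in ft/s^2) 0.0137. Check: 1 Gal = 0.01 m/s^2, so 0.4176 Gal = 0.4176 * 0.01 = 0.004176 m/s^2. 1 ft/s^2 = 0.3048 m/s^2, so 0.004176 m/s^2 = 0.004176 / 0.3048 = 0.013700787 ft/s^2 ≈ 0.0137 ft/s^2 (4 s.f.).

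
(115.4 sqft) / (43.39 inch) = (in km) 1 sqft = 0.09290304 m^2, so 115.4 sqft = 115.4 * 0.09290304 = 10.721011 m^2. 1 inch = 0.0254 m, so 43.39 inch = 43.39 * 0.0254 = 1.102106 m. Combine: 10.721011 m^2 / 1.102106 m = 9.7277493 m. 1 km = 1000 m, so 9.7277493 m = 9.7277493 / 1000 = 0.0097277493 km ≈ 0.009728 km (4 s.f.). Final answer: 0.009728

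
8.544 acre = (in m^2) 1 acre = 4046.8564 m^2, so 8.544 acre = 8.544 * 4046.8564 = 34576.341 m^2. Result: 34576.341 m^2 ≈ 3.458e+04 m^2 (4 s.f.). Final answer: 3.458e+04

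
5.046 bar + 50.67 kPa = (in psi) 1 bar = 100000 Pa, so 5.046 bar = 5.046 * 100000 = 504600 Pa. 1 kPa = 1000 Pa, so 50.67 kPa = 50.67 * 1000 = 50670 Pa. Sum: 504600 + 50670 = 555270 Pa. 1 psi = 6894.7573 Pa, so 555270 Pa = 555270 / 6894.7573 = 80.535105 psi ≈ 80.54 psi (4 s.f.). Final answer: 80.54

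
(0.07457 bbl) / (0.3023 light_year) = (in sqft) 4.462e-17. Check: 1 bbl = 0.15898729 m^3, so 0.07457 bbl = 0.07457 * 0.15898729 = 0.011855683 m^3. 1 light_year = 9.4607305e+15 m, so 0.3023 light_year = 0.3023 * 9.4607305e+15 = 2.8599788e+15 m. Combine: 0.011855683 m^3 / 2.8599788e+15 m = 4.1453743e-18 m^2. 1 sqft = 0.09290304 m^2, so 4.1453743e-18 m^2 = 4.1453743e-18 / 0.09290304 = 4.4620437e-17 sqft ≈ 4.462e-17 sqft (4 s.f.).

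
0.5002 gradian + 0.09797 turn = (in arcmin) 1 gradian = 0.015707963 rad, so 0.5002 gradian = 0.5002 * 0.015707963 = 0.0078571232 rad. 1 turn = 6.2831853 rad, so 0.09797 turn = 0.09797 * 6.2831853 = 0.61556366 rad. Sum: 0.0078571232 + 0.61556366 = 0.62342079 rad. 1 arcmin = 0.00029088821 rad, so 0.62342079 rad = 0.62342079 / 0.00029088821 = 2143.1628 arcmin ≈ 2143 arcmin (4 s.f.). Final answer: 2143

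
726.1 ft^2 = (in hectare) 1 ft^2 = 0.09290304 m^2, so 726.1 ft^2 = 726.1 * 0.09290304 = 67.456897 m^2. 1 hectare = 10000 m^2, so 67.456897 m^2 = 67.456897 / 10000 = 0.0067456897 hectare ≈ 0.006746 hectare (4 s.f.). Final answer: 0.006746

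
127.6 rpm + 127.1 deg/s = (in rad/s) 15.58. Check: 1 rpm = 0.10471976 rad/s, so 127.6 rpm = 127.6 * 0.10471976 = 13.362241 rad/s. 1 deg/s = 0.017453293 rad/s, so 127.1 deg/s = 127.1 * 0.017453293 = 2.2183135 rad/s. Sum: 13.362241 + 2.2183135 = 15.580554 rad/s. Result: 15.580554 rad/s ≈ 15.58 rad/s (4 s.f.).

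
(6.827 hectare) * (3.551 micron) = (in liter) 1 hectare = 10000 m^2, so 6.827 hectare = 6.827 * 10000 = 68270 m^2. 1 micron = 1e-06 m, so 3.551 micron = 3.551 * 1e-06 = 3.551e-06 m. Combine: 68270 m^2 * 3.551e-06 m = 0.24242677 m^3. 1 liter = 0.001 m^3, so 0.24242677 m^3 = 0.24242677 / 0.001 = 242.42677 liter ≈ 242.4 liter (4 s.f.). Final answer: 242.4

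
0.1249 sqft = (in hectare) 1 sqft = 0.09290304 m^2, so 0.1249 sqft = 0.1249 * 0.09290304 = 0.01160359 m^2. 1 hectare = 10000 m^2, so 0.01160359 m^2 = 0.01160359 / 10000 = 1.160359e-06 hectare ≈ 1.16e-06 hectare (4 s.f.). Final answer: 1.16e-06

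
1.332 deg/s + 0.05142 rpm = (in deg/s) 1 deg/s = 0.017453293 rad/s, so 1.332 deg/s = 1.332 * 0.017453293 = 0.023247786 rad/s. 1 rpm = 0.10471976 rad/s, so 0.05142 rpm = 0.05142 * 0.10471976 = 0.0053846898 rad/s. Sum: 0.023247786 + 0.0053846898 = 0.028632475 rad/s. 1 deg/s = 0.017453293 rad/s, so 0.028632475 rad/s = 0.028632475 / 0.017453293 = 1.64052 deg/s ≈ 1.641 deg/s (4 s.f.). Final answer: 1.641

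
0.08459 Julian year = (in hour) 741.5. Check: 1 Julian year = 31557600 s, so 0.08459 Julian year = 0.08459 * 31557600 = 2669457.4 s. 1 hour = 3600 s, so 2669457.4 s = 2669457.4 / 3600 = 741.51594 hour ≈ 741.5 hour (4 s.f.).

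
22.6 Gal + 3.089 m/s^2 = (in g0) 0.338. Check: 1 Gal = 0.01 m/s^2, so 22.6 Gal = 22.6 * 0.01 = 0.226 m/s^2. 3.089 m/s^2 is already in m/s^2. Sum: 0.226 + 3.089 = 3.315 m/s^2. 1 g0 = 9.80665 m/s^2, so 3.315 m/s^2 = 3.315 / 9.80665 = 0.33803592 g0 ≈ 0.338 g0 (4 s.f.).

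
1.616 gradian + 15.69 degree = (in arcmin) 1 gradian = 0.015707963 rad, so 1.616 gradian = 1.616 * 0.015707963 = 0.025384069 rad. 1 degree = 0.017453293 rad, so 15.69 degree = 15.69 * 0.017453293 = 0.27384216 rad. Sum: 0.025384069 + 0.27384216 = 0.29922623 rad. 1 arcmin = 0.00029088821 rad, so 0.29922623 rad = 0.29922623 / 0.00029088821 = 1028.664 arcmin ≈ 1029 arcmin (4 s.f.). Final answer: 1029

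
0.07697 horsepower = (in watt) 57.4. Check: 1 horsepower = 745.69987 W, so 0.07697 horsepower = 0.07697 * 745.69987 = 57.396519 W. 57.396519 W = 57.396519 watt ≈ 57.4 watt (4 s.f.).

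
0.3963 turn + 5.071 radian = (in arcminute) 1 turn = 6.2831853 rad, so 0.3963 turn = 0.3963 * 6.2831853 = 2.4900263 rad. 5.071 radian = 5.071 rad. Sum: 2.4900263 + 5.071 = 7.5610263 rad. 1 arcminute = 0.00029088821 rad, so 7.5610263 rad = 7.5610263 / 0.00029088821 = 25992.894 arcminute ≈ 2.599e+04 arcminute (4 s.f.). Final answer: 2.599e+04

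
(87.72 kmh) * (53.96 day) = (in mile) 7.059e+04. Check: 1 kmh = 0.27777778 m/s, so 87.72 kmh = 87.72 * 0.27777778 = 24.366667 m/s. 1 day = 86400 s, so 53.96 day = 53.96 * 86400 = 4662144 s. Combine: 24.366667 m/s * 4662144 s = 1.1360091e+08 m. 1 mile = 1609.344 m, so 1.1360091e+08 m = 1.1360091e+08 / 1609.344 = 70588.332 mile ≈ 7.059e+04 mile (4 s.f.).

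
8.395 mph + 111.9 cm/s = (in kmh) 1 mph = 0.44704 m/s, so 8.395 mph = 8.395 * 0.44704 = 3.7529008 m/s. 1 cm/s = 0.01 m/s, so 111.9 cm/s = 111.9 * 0.01 = 1.119 m/s. Sum: 3.7529008 + 1.119 = 4.8719008 m/s. 1 kmh = 0.27777778 m/s, so 4.8719008 m/s = 4.8719008 / 0.27777778 = 17.538843 kmh ≈ 17.54 kmh (4 s.f.). Final answer: 17.54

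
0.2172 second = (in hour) 6.033e-05. Check: 0.2172 second = 0.2172 s. 1 hour = 3600 s, so 0.2172 s = 0.2172 / 3600 = 6.0333333e-05 hour ≈ 6.033e-05 hour (4 s.f.).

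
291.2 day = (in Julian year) 0.7973. Check: 1 day = 86400 s, so 291.2 day = 291.2 * 86400 = 25159680 s. 1 Julian year = 31557600 s, so 25159680 s = 25159680 / 31557600 = 0.79726215 Julian year ≈ 0.7973 Julian year (4 s.f.).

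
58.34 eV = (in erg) 9.347e-11. Check: 1 eV = 1.6021766e-19 J, so 58.34 eV = 58.34 * 1.6021766e-19 = 9.3470985e-18 J. 1 erg = 1e-07 J, so 9.3470985e-18 J = 9.3470985e-18 / 1e-07 = 9.3470985e-11 erg ≈ 9.347e-11 erg (4 s.f.).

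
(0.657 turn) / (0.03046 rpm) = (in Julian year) 4.101e-05. Check: 1 turn = 6.2831853 rad, so 0.657 turn = 0.657 * 6.2831853 = 4.1280527 rad. 1 rpm = 0.10471976 rad/s, so 0.03046 rpm = 0.03046 * 0.10471976 = 0.0031897637 rad/s. Combine: 4.1280527 rad / 0.0031897637 rad/s = 1294.1563 s. 1 Julian year = 31557600 s, so 1294.1563 s = 1294.1563 / 31557600 = 4.1009338e-05 Julian year ≈ 4.101e-05 Julian year (4 s.f.).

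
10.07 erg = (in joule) 1.007e-06. Check: 1 erg = 1e-07 J, so 10.07 erg = 10.07 * 1e-07 = 1.007e-06 J. 1.007e-06 J = 1.007e-06 joule.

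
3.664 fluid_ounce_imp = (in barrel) 1 fluid_ounce_imp = 2.8413063e-05 m^3, so 3.664 fluid_ounce_imp = 3.664 * 2.8413063e-05 = 0.00010410546 m^3. 1 barrel = 0.15898729 m^3, so 0.00010410546 m^3 = 0.00010410546 / 0.15898729 = 0.00065480365 barrel ≈ 0.0006548 barrel (4 s.f.). Final answer: 0.0006548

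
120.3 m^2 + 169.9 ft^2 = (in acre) 120.3 m^2 is already in m^2. 1 ft^2 = 0.09290304 m^2, so 169.9 ft^2 = 169.9 * 0.09290304 = 15.784226 m^2. Sum: 120.3 + 15.784226 = 136.08423 m^2. 1 acre = 4046.8564 m^2, so 136.08423 m^2 = 136.08423 / 4046.8564 = 0.033627145 acre ≈ 0.03363 acre (4 s.f.). Final answer: 0.03363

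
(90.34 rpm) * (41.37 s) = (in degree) 2.242e+04. Check: 1 rpm = 0.10471976 rad/s, so 90.34 rpm = 90.34 * 0.10471976 = 9.4603827 rad/s. 41.37 s is already in s. Combine: 9.4603827 rad/s * 41.37 s = 391.37603 rad. 1 degree = 0.017453293 rad, so 391.37603 rad = 391.37603 / 0.017453293 = 22424.195 degree ≈ 2.242e+04 degree (4 s.f.).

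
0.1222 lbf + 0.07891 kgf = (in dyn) 1.317e+05. Check: 1 lbf = 4.4482216 N, so 0.1222 lbf = 0.1222 * 4.4482216 = 0.54357268 N. 1 kgf = 9.80665 N, so 0.07891 kgf = 0.07891 * 9.80665 = 0.77384275 N. Sum: 0.54357268 + 0.77384275 = 1.3174154 N. 1 dyn = 1e-05 N, so 1.3174154 N = 1.3174154 / 1e-05 = 131741.54 dyn ≈ 1.317e+05 dyn (4 s.f.).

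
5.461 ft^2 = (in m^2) 0.5073. Check: 1 ft^2 = 0.09290304 m^2, so 5.461 ft^2 = 5.461 * 0.09290304 = 0.5073435 m^2. Result: 0.5073435 m^2 ≈ 0.5073 m^2 (4 s.f.).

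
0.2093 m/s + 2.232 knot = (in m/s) 0.2093 m/s is already in m/s. 1 knot = 0.51444444 m/s, so 2.232 knot = 2.232 * 0.51444444 = 1.14824 m/s. Sum: 0.2093 + 1.14824 = 1.35754 m/s. Result: 1.35754 m/s ≈ 1.358 m/s (4 s.f.). Final answer: 1.358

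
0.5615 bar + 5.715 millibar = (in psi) 8.227. Check: 1 bar = 100000 Pa, so 0.5615 bar = 0.5615 * 100000 = 56150 Pa. 1 millibar = 100 Pa, so 5.715 millibar = 5.715 * 100 = 571.5 Pa. Sum: 56150 + 571.5 = 56721.5 Pa. 1 psi = 6894.7573 Pa, so 56721.5 Pa = 56721.5 / 6894.7573 = 8.226758 psi ≈ 8.227 psi (4 s.f.).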